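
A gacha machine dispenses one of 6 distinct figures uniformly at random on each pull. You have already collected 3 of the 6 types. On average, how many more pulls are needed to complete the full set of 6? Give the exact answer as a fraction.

11

Starting from 3 distinct types, each trial gives a new one with probability (6−i)/6 when i types are held, so the wait for the next new type is 6/(6−i).
E = 6/3 + 6/2 + 6/1 = 11.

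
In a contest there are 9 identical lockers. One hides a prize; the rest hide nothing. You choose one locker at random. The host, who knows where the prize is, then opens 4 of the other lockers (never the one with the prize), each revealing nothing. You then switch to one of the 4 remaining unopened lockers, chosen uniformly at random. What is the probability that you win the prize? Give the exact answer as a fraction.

Your original locker holds the prize with probability 1/9, so the other 8 collectively hold it with probability 8/9.
The host can always find 4 empty lockers to open, so the reveals don't change that 8/9; it is now spread over the 4 remaining unopened lockers.
P(win by switching) = (8/9) · (1/4) = 2/9.

2/9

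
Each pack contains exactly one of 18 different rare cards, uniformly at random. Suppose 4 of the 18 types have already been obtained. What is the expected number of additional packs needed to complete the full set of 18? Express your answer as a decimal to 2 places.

58.53

Starting from 4 distinct types, each trial gives a new one with probability (18−i)/18 when i types are held, so the wait for the next new type is 18/(18−i).
E = 18/14 + 18/13 + 18/12 + 18/11 + 18/10 + 18/9 + 18/8 + 18/7 + 18/6 + 18/5 + 18/4 + 18/3 + 18/2 + 18/1 = 1171733/20020 ≈ 58.53.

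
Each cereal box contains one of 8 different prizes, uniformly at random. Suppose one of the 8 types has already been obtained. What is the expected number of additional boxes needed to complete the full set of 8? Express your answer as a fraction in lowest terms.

Starting from 1 distinct type, each trial gives a new one with probability (8−i)/8 when i types are held, so the wait for the next new type is 8/(8−i).
E = 8/7 + 8/6 + 8/5 + 8/4 + 8/3 + 8/2 + 8/1 = 726/35.

726/35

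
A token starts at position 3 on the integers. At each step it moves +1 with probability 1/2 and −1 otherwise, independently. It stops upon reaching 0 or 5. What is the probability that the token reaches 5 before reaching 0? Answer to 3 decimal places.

With a fair step, P(i) = ½P(i−1) + ½P(i+1) with P(0)=0, P(5)=1 has the linear solution P(i) = i/5.
P(3) = 3/5 ≈ 0.600.

0.600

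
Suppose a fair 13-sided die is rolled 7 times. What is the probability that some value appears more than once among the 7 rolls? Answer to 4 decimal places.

P(all 7 different) = 13/13 · 12/13 · ··· · 7/13 ≈ 0.1378.
P(at least two equal) = 1 − 0.1378 = 0.8622.

0.8622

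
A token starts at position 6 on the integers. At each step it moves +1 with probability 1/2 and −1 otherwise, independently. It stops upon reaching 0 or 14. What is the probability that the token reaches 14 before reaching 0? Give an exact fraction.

With a fair step, P(i) = ½P(i−1) + ½P(i+1) with P(0)=0, P(14)=1 has the linear solution P(i) = i/14.
P(6) = 6/14 = 3/7.

3/7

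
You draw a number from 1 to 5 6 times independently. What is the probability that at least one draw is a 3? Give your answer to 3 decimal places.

P(no draw is a 3) = (4/5)^6 ≈ 0.262.
P(at least one) = 1 − 0.262 = 0.738.

0.738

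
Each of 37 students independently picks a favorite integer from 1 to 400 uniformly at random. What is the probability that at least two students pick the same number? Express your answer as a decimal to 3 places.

It's easier to compute the probability that all 37 are distinct.
P(all distinct) = 400/400 · 399/400 · ··· · 364/400 ≈ 0.179.
So the probability of at least one match is 1 − 0.179 = 0.821.

0.821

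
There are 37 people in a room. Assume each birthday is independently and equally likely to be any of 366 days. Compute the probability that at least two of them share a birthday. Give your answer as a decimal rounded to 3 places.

0.848

It's easier to compute the probability that all 37 are distinct.
P(all distinct) = 366/366 · 365/366 · ··· · 330/366 ≈ 0.152.
So the probability of at least one match is 1 − 0.152 = 0.848.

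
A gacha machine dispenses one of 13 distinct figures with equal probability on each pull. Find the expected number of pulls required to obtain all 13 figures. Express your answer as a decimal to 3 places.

41.342

After i distinct types are collected, each trial gives a new one with probability (13−i)/13, so the expected wait for the next new type is 13/(13−i).
E = 13/13 + 13/12 + 13/11 + 13/10 + 13/9 + 13/8 + 13/7 + 13/6 + 13/5 + 13/4 + 13/3 + 13/2 + 13/1 = 1145993/27720 ≈ 41.342.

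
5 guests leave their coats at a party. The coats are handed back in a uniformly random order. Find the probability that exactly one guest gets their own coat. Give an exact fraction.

3/8

Choose which one is fixed: C(5,1) = 5 ways.
The remaining 4 must have no fixed point: D(4) = 9.
P = 5·9/120 = 3/8.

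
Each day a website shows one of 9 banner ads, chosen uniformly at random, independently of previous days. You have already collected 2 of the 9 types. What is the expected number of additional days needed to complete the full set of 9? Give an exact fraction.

Starting from 2 distinct types, each trial gives a new one with probability (9−i)/9 when i types are held, so the wait for the next new type is 9/(9−i).
E = 9/7 + 9/6 + 9/5 + 9/4 + 9/3 + 9/2 + 9/1 = 3267/140.

3267/140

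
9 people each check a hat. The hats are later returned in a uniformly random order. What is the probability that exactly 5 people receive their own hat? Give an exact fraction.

1/320

Choose which 5 of the 9 are fixed: C(9,5) = 126 ways.
The remaining 4 must have no fixed point: D(4) = 9.
P = 126·9/362880 = 1/320.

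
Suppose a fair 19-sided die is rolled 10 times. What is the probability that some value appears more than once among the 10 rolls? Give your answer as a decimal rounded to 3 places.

0.945

P(all 10 different) = 19/19 · 18/19 · ··· · 10/19 ≈ 0.055.
P(at least two equal) = 1 − 0.055 = 0.945.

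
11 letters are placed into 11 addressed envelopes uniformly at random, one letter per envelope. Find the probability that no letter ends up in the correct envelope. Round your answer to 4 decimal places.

0.3679

This is the derangement probability: permutations of 11 with no fixed point.
D(11) = 11! · (1 − 1/1! + 1/2! − ··· + (−1)^11/11!) = 14684570.
P = 14684570/39916800 = 1468457/3991680 ≈ 0.3679.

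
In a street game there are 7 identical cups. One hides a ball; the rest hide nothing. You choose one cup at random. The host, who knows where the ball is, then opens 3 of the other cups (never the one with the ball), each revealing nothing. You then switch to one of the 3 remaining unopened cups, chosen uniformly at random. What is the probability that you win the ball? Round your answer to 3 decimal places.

0.286

Your original cup holds the ball with probability 1/7, so the other 6 collectively hold it with probability 6/7.
The host can always find 3 empty cups to open, so the reveals don't change that 6/7; it is now spread over the 3 remaining unopened cups.
P(win by switching) = (6/7) · (1/3) = 2/7 ≈ 0.286.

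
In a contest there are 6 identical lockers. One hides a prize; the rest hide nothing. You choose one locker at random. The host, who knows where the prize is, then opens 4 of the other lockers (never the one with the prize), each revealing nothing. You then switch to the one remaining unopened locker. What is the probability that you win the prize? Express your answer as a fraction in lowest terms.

Your original locker holds the prize with probability 1/6, so the other 5 collectively hold it with probability 5/6.
The host can always find 4 empty lockers to open, so the reveals don't change that 5/6; it is now spread over the 1 remaining unopened locker.
P(win by switching) = (5/6) · (1/1) = 5/6.

5/6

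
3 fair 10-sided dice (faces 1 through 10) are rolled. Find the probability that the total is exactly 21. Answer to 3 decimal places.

0.055

There are 10^3 = 1000 equally likely outcomes.
The number of ordered 3-tuples from {1,…,10} summing to 21 is 55.
P(sum = 21) = 55/1000 = 11/200 ≈ 0.055.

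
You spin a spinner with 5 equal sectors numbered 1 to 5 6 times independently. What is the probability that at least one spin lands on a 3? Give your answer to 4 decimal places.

P(no spin lands on a 3) = (4/5)^6 ≈ 0.2621.
P(at least one) = 1 − 0.2621 = 0.7379.

0.7379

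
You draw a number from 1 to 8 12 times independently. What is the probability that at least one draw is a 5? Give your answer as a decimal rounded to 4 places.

P(no draw is a 5) = (7/8)^12 ≈ 0.2014.
P(at least one) = 1 − 0.2014 = 0.7986.

0.7986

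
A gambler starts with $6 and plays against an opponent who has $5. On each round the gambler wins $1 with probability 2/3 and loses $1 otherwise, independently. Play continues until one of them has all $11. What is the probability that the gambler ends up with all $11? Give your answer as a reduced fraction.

2016/2047

Let r = q/p = (1/3)/(2/3) = 1/2. The recurrence P(i) = p·P(i+1) + q·P(i−1) with P(0)=0, P(11)=1 gives P(i) = (1 − r^i)/(1 − r^11).
P(6) = (1 − (1/2)^6) / (1 − (1/2)^11) = 2016/2047.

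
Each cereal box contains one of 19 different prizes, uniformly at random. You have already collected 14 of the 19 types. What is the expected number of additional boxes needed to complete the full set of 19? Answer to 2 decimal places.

43.38

Starting from 14 distinct types, each trial gives a new one with probability (19−i)/19 when i types are held, so the wait for the next new type is 19/(19−i).
E = 19/5 + 19/4 + 19/3 + 19/2 + 19/1 = 2603/60 ≈ 43.38.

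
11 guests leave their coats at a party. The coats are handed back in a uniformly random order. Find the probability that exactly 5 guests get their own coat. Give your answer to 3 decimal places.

Choose which 5 of the 11 are fixed: C(11,5) = 462 ways.
The remaining 6 must have no fixed point: D(6) = 265.
P = 462·265/39916800 = 53/17280 ≈ 0.003.

0.003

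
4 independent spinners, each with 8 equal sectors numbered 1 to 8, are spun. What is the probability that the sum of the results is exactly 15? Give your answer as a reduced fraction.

71/1024

There are 8^4 = 4096 equally likely outcomes.
The number of ordered 4-tuples from {1,…,8} summing to 15 is 284.
P(sum = 15) = 284/4096 = 71/1024.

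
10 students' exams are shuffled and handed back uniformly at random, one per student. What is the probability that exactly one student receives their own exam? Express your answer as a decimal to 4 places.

Choose which one is fixed: C(10,1) = 10 ways.
The remaining 9 must have no fixed point: D(9) = 133496.
P = 10·133496/3628800 = 16687/45360 ≈ 0.3679.

0.3679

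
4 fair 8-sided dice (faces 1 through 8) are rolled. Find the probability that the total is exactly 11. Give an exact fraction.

15/512

There are 8^4 = 4096 equally likely outcomes.
The number of ordered 4-tuples from {1,…,8} summing to 11 is 120.
P(sum = 11) = 120/4096 = 15/512.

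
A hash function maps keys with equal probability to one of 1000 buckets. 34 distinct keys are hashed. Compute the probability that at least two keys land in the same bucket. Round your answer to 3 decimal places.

It's easier to compute the probability that all 34 are distinct.
P(all distinct) = 1000/1000 · 999/1000 · ··· · 967/1000 ≈ 0.567.
So the probability of at least one match is 1 − 0.567 = 0.433.

0.433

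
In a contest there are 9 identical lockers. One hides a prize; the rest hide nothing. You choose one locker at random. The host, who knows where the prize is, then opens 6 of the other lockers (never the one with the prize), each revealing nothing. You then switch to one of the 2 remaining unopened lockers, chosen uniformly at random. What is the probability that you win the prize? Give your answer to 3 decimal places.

0.444

Your original locker holds the prize with probability 1/9, so the other 8 collectively hold it with probability 8/9.
The host can always find 6 empty lockers to open, so the reveals don't change that 8/9; it is now spread over the 2 remaining unopened lockers.
P(win by switching) = (8/9) · (1/2) = 4/9 ≈ 0.444.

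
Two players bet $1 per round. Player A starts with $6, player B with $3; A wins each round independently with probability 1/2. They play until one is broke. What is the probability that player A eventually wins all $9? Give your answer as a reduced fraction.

With a fair step, P(i) = ½P(i−1) + ½P(i+1) with P(0)=0, P(9)=1 has the linear solution P(i) = i/9.
P(6) = 6/9 = 2/3.

2/3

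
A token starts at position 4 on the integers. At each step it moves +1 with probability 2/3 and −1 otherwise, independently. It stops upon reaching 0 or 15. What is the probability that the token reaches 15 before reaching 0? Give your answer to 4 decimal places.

Let r = q/p = (1/3)/(2/3) = 1/2. The recurrence P(i) = p·P(i+1) + q·P(i−1) with P(0)=0, P(15)=1 gives P(i) = (1 − r^i)/(1 − r^15).
P(4) = (1 − (1/2)^4) / (1 − (1/2)^15) = 30720/32767 ≈ 0.9375.

0.9375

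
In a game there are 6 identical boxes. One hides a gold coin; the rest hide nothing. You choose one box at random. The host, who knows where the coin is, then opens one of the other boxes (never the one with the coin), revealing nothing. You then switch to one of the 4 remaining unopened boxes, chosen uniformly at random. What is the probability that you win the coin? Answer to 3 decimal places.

0.208

Your original box holds the coin with probability 1/6, so the other 5 collectively hold it with probability 5/6.
The host can always find an empty box to open, so this doesn't change that 5/6; it is now spread over the 4 remaining unopened boxes.
P(win by switching) = (5/6) · (1/4) = 5/24 ≈ 0.208.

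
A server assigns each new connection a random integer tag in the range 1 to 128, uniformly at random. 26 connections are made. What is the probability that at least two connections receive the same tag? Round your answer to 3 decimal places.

0.935

It's easier to compute the probability that all 26 are distinct.
P(all distinct) = 128/128 · 127/128 · ··· · 103/128 ≈ 0.065.
So the probability of at least one match is 1 − 0.065 = 0.935.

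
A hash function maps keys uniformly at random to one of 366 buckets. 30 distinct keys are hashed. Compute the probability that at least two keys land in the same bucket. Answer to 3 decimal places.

It's easier to compute the probability that all 30 are distinct.
P(all distinct) = 366/366 · 365/366 · ··· · 337/366 ≈ 0.295.
So the probability of at least one match is 1 − 0.295 = 0.705.

0.705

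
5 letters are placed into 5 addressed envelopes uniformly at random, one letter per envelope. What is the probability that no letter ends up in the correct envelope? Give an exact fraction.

This is the derangement probability: permutations of 5 with no fixed point.
D(5) = 5! · (1 − 1/1! + 1/2! − ··· + (−1)^5/5!) = 44.
P = 44/120 = 11/30.

11/30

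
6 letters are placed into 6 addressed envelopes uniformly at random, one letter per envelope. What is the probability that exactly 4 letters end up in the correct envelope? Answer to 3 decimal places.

0.021

Choose which 4 of the 6 are fixed: C(6,4) = 15 ways.
The remaining 2 must have no fixed point: D(2) = 1.
P = 15·1/720 = 1/48 ≈ 0.021.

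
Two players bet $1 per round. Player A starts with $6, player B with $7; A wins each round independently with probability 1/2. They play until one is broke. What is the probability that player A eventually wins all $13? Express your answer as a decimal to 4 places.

With a fair step, P(i) = ½P(i−1) + ½P(i+1) with P(0)=0, P(13)=1 has the linear solution P(i) = i/13.
P(6) = 6/13 ≈ 0.4615.

0.4615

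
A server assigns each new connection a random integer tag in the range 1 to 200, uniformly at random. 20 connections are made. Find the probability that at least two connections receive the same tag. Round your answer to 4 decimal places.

0.6256

It's easier to compute the probability that all 20 are distinct.
P(all distinct) = 200/200 · 199/200 · ··· · 181/200 ≈ 0.3744.
So the probability of at least one match is 1 − 0.3744 = 0.6256.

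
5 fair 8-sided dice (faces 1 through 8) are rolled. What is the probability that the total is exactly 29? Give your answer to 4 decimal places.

There are 8^5 = 32768 equally likely outcomes.
The number of ordered 5-tuples from {1,…,8} summing to 29 is 1190.
P(sum = 29) = 1190/32768 = 595/16384 ≈ 0.0363.

0.0363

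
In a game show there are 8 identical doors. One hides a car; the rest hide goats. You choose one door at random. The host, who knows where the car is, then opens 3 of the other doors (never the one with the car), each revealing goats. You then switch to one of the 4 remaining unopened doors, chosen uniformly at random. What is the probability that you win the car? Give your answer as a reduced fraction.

7/32

Your original door holds the car with probability 1/8, so the other 7 collectively hold it with probability 7/8.
The host can always find 3 empty doors to open, so the reveals don't change that 7/8; it is now spread over the 4 remaining unopened doors.
P(win by switching) = (7/8) · (1/4) = 7/32.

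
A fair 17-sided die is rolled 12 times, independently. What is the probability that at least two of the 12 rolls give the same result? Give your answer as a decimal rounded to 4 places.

P(all 12 different) = 17/17 · 16/17 · ··· · 6/17 ≈ 0.0051.
P(at least two equal) = 1 − 0.0051 = 0.9949.

0.9949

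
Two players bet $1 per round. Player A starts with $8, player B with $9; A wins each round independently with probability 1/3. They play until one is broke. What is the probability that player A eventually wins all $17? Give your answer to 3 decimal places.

0.002

Let r = q/p = (2/3)/(1/3) = 2. The recurrence P(i) = p·P(i+1) + q·P(i−1) with P(0)=0, P(17)=1 gives P(i) = (1 − r^i)/(1 − r^17).
P(8) = (1 − (2)^8) / (1 − (2)^17) = 255/131071 ≈ 0.002.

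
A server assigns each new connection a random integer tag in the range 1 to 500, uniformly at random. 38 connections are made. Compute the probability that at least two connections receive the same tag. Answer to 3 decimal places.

0.764

It's easier to compute the probability that all 38 are distinct.
P(all distinct) = 500/500 · 499/500 · ··· · 463/500 ≈ 0.236.
So the probability of at least one match is 1 − 0.236 = 0.764.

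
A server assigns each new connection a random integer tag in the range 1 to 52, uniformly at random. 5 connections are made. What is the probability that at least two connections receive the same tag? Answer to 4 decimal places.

It's easier to compute the probability that all 5 are distinct.
P(all distinct) = 52/52 · 51/52 · ··· · 48/52 ≈ 0.8203.
So the probability of at least one match is 1 − 0.8203 = 0.1797.

0.1797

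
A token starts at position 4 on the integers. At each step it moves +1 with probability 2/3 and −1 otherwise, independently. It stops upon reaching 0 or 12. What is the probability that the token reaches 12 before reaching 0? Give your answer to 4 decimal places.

0.9377

Let r = q/p = (1/3)/(2/3) = 1/2. The recurrence P(i) = p·P(i+1) + q·P(i−1) with P(0)=0, P(12)=1 gives P(i) = (1 − r^i)/(1 − r^12).
P(4) = (1 − (1/2)^4) / (1 − (1/2)^12) = 256/273 ≈ 0.9377.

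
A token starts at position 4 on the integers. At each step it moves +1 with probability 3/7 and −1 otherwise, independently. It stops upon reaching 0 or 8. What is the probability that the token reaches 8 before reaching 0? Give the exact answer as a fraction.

Let r = q/p = (4/7)/(3/7) = 4/3. The recurrence P(i) = p·P(i+1) + q·P(i−1) with P(0)=0, P(8)=1 gives P(i) = (1 − r^i)/(1 − r^8).
P(4) = (1 − (4/3)^4) / (1 − (4/3)^8) = 81/337.

81/337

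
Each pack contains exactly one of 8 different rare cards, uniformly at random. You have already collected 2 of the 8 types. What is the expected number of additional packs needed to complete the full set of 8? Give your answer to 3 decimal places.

Starting from 2 distinct types, each trial gives a new one with probability (8−i)/8 when i types are held, so the wait for the next new type is 8/(8−i).
E = 8/6 + 8/5 + 8/4 + 8/3 + 8/2 + 8/1 = 98/5 ≈ 19.600.

19.600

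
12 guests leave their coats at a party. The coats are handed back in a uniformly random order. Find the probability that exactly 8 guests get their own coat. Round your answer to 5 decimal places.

0.00001

Choose which 8 of the 12 are fixed: C(12,8) = 495 ways.
The remaining 4 must have no fixed point: D(4) = 9.
P = 495·9/479001600 = 1/107520 ≈ 0.00001.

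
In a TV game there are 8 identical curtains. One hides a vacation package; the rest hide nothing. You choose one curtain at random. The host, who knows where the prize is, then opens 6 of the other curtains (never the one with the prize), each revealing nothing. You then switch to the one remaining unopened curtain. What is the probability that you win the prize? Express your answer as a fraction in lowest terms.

Your original curtain holds the prize with probability 1/8, so the other 7 collectively hold it with probability 7/8.
The host can always find 6 empty curtains to open, so the reveals don't change that 7/8; it is now spread over the 1 remaining unopened curtain.
P(win by switching) = (7/8) · (1/1) = 7/8.

7/8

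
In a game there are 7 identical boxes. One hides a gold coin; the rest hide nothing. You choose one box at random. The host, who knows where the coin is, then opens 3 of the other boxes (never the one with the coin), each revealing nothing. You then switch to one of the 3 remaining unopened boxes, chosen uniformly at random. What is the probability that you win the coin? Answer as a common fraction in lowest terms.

2/7

Your original box holds the coin with probability 1/7, so the other 6 collectively hold it with probability 6/7.
The host can always find 3 empty boxes to open, so the reveals don't change that 6/7; it is now spread over the 3 remaining unopened boxes.
P(win by switching) = (6/7) · (1/3) = 2/7.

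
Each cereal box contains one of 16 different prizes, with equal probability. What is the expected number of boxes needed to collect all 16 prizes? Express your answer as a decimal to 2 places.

After i distinct types are collected, each trial gives a new one with probability (16−i)/16, so the expected wait for the next new type is 16/(16−i).
E = 16/16 + 16/15 + 16/14 + 16/13 + 16/12 + 16/11 + 16/10 + 16/9 + 16/8 + 16/7 + 16/6 + 16/5 + 16/4 + 16/3 + 16/2 + 16/1 = 2436559/45045 ≈ 54.09.

54.09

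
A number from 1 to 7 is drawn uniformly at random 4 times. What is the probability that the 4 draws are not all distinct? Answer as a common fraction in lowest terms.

223/343

P(all 4 different) = 7/7 · 6/7 · ··· · 4/7 = 120/343.
P(at least two equal) = 1 − 120/343 = 223/343.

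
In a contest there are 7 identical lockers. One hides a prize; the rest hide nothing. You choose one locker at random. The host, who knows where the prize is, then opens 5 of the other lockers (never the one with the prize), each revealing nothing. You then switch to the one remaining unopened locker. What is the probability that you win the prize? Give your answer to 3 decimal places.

Your original locker holds the prize with probability 1/7, so the other 6 collectively hold it with probability 6/7.
The host can always find 5 empty lockers to open, so the reveals don't change that 6/7; it is now spread over the 1 remaining unopened locker.
P(win by switching) = (6/7) · (1/1) = 6/7 ≈ 0.857.

0.857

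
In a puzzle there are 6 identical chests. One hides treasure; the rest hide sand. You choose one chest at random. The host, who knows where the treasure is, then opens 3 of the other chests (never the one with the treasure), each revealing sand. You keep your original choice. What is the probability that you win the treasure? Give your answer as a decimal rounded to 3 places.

The host can always open 3 empty chests regardless of your choice, so the reveals give no information about your original chest.
P(win by staying) = 1/6 ≈ 0.167.

0.167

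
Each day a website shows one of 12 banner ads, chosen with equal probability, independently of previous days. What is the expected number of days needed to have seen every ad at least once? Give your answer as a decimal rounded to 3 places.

After i distinct types are collected, each trial gives a new one with probability (12−i)/12, so the expected wait for the next new type is 12/(12−i).
E = 12/12 + 12/11 + 12/10 + 12/9 + 12/8 + 12/7 + 12/6 + 12/5 + 12/4 + 12/3 + 12/2 + 12/1 = 86021/2310 ≈ 37.239.

37.239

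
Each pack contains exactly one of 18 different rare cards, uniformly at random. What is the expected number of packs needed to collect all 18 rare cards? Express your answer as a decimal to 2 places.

After i distinct types are collected, each trial gives a new one with probability (18−i)/18, so the expected wait for the next new type is 18/(18−i).
E = 18/18 + 18/17 + 18/16 + 18/15 + 18/14 + 18/13 + 18/12 + 18/11 + 18/10 + 18/9 + 18/8 + 18/7 + 18/6 + 18/5 + 18/4 + 18/3 + 18/2 + 18/1 = 42822903/680680 ≈ 62.91.

62.91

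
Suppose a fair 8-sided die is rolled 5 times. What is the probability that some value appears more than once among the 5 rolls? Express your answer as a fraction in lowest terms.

P(all 5 different) = 8/8 · 7/8 · ··· · 4/8 = 105/512.
P(at least two equal) = 1 − 105/512 = 407/512.

407/512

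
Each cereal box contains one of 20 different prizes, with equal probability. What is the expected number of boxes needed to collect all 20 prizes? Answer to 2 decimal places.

71.95

After i distinct types are collected, each trial gives a new one with probability (20−i)/20, so the expected wait for the next new type is 20/(20−i).
E = 20/20 + 20/19 + 20/18 + 20/17 + 20/16 + 20/15 + 20/14 + 20/13 + 20/12 + 20/11 + 20/10 + 20/9 + 20/8 + 20/7 + 20/6 + 20/5 + 20/4 + 20/3 + 20/2 + 20/1 = 279175675/3879876 ≈ 71.95.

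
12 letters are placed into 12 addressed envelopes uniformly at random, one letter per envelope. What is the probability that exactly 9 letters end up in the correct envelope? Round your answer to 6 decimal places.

Choose which 9 of the 12 are fixed: C(12,9) = 220 ways.
The remaining 3 must have no fixed point: D(3) = 2.
P = 220·2/479001600 = 1/1088640 ≈ 0.000001.

0.000001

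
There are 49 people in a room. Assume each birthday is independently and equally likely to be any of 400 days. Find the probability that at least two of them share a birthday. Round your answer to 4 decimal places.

0.9534

It's easier to compute the probability that all 49 are distinct.
P(all distinct) = 400/400 · 399/400 · ··· · 352/400 ≈ 0.0466.
So the probability of at least one match is 1 − 0.0466 = 0.9534.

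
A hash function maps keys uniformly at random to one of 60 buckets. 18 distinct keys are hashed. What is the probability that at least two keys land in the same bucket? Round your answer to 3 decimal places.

0.942

It's easier to compute the probability that all 18 are distinct.
P(all distinct) = 60/60 · 59/60 · ··· · 43/60 ≈ 0.058.
So the probability of at least one match is 1 − 0.058 = 0.942.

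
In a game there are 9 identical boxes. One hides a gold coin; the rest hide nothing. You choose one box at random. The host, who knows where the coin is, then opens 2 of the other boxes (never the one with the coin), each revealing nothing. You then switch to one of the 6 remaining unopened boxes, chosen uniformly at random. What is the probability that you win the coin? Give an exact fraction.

Your original box holds the coin with probability 1/9, so the other 8 collectively hold it with probability 8/9.
The host can always find 2 empty boxes to open, so the reveals don't change that 8/9; it is now spread over the 6 remaining unopened boxes.
P(win by switching) = (8/9) · (1/6) = 4/27.

4/27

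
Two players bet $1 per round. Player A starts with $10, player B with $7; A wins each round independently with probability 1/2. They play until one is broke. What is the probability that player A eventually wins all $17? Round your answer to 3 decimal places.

With a fair step, P(i) = ½P(i−1) + ½P(i+1) with P(0)=0, P(17)=1 has the linear solution P(i) = i/17.
P(10) = 10/17 ≈ 0.588.

0.588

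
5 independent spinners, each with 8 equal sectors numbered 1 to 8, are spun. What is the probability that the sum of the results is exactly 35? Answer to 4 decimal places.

0.0038

There are 8^5 = 32768 equally likely outcomes.
The number of ordered 5-tuples from {1,…,8} summing to 35 is 126.
P(sum = 35) = 126/32768 = 63/16384 ≈ 0.0038.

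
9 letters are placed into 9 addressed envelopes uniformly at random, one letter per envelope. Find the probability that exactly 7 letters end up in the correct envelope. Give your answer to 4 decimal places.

0.0001

Choose which 7 of the 9 are fixed: C(9,7) = 36 ways.
The remaining 2 must have no fixed point: D(2) = 1.
P = 36·1/362880 = 1/10080 ≈ 0.0001.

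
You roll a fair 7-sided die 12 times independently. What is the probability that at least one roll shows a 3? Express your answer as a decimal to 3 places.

0.843

P(no roll shows a 3) = (6/7)^12 ≈ 0.157.
P(at least one) = 1 − 0.157 = 0.843.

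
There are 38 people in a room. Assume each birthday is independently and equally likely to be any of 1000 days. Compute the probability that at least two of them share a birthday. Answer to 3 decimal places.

It's easier to compute the probability that all 38 are distinct.
P(all distinct) = 1000/1000 · 999/1000 · ··· · 963/1000 ≈ 0.491.
So the probability of at least one match is 1 − 0.491 = 0.509.

0.509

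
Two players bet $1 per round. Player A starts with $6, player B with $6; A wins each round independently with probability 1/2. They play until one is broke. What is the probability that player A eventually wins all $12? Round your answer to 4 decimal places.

0.5000

With a fair step, P(i) = ½P(i−1) + ½P(i+1) with P(0)=0, P(12)=1 has the linear solution P(i) = i/12.
P(6) = 6/12 = 1/2 ≈ 0.5000.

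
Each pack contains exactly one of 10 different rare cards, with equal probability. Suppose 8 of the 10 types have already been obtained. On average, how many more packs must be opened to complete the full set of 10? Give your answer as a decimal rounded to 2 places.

Starting from 8 distinct types, each trial gives a new one with probability (10−i)/10 when i types are held, so the wait for the next new type is 10/(10−i).
E = 10/2 + 10/1 = 15 ≈ 15.00.

15.00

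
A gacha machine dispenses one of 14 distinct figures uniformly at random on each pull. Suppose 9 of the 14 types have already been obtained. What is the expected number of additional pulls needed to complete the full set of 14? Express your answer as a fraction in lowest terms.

Starting from 9 distinct types, each trial gives a new one with probability (14−i)/14 when i types are held, so the wait for the next new type is 14/(14−i).
E = 14/5 + 14/4 + 14/3 + 14/2 + 14/1 = 959/30.

959/30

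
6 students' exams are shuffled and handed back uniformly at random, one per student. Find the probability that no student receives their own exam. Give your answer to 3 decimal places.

This is the derangement probability: permutations of 6 with no fixed point.
D(6) = 6! · (1 − 1/1! + 1/2! − ··· + (−1)^6/6!) = 265.
P = 265/720 = 53/144 ≈ 0.368.

0.368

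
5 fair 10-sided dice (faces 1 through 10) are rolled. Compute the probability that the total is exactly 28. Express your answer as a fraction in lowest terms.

There are 10^5 = 100000 equally likely outcomes.
The number of ordered 5-tuples from {1,…,10} summing to 28 is 6000.
P(sum = 28) = 6000/100000 = 3/50.

3/50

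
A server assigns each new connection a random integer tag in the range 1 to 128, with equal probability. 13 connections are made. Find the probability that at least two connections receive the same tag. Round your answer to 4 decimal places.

0.4675

It's easier to compute the probability that all 13 are distinct.
P(all distinct) = 128/128 · 127/128 · ··· · 116/128 ≈ 0.5325.
So the probability of at least one match is 1 − 0.5325 = 0.4675.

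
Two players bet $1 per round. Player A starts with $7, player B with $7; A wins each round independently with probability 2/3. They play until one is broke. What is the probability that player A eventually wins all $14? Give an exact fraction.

128/129

Let r = q/p = (1/3)/(2/3) = 1/2. The recurrence P(i) = p·P(i+1) + q·P(i−1) with P(0)=0, P(14)=1 gives P(i) = (1 − r^i)/(1 − r^14).
P(7) = (1 − (1/2)^7) / (1 − (1/2)^14) = 128/129.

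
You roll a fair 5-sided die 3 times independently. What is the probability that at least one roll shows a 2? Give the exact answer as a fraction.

P(no roll shows a 2) = (4/5)^3 = 64/125.
P(at least one) = 1 − 64/125 = 61/125.

61/125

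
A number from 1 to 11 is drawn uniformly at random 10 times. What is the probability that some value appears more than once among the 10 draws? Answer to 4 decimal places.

0.9985

P(all 10 different) = 11/11 · 10/11 · ··· · 2/11 ≈ 0.0015.
P(at least two equal) = 1 − 0.0015 = 0.9985.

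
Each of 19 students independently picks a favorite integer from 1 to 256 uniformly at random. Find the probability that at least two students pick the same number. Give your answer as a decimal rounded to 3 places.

0.496

It's easier to compute the probability that all 19 are distinct.
P(all distinct) = 256/256 · 255/256 · ··· · 238/256 ≈ 0.504.
So the probability of at least one match is 1 − 0.504 = 0.496.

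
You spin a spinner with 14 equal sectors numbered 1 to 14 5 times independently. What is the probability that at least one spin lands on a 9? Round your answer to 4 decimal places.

0.3096

P(no spin lands on a 9) = (13/14)^5 ≈ 0.6904.
P(at least one) = 1 − 0.6904 = 0.3096.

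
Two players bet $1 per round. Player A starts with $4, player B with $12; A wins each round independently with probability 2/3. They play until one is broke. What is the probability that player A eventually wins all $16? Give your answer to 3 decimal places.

0.938

Let r = q/p = (1/3)/(2/3) = 1/2. The recurrence P(i) = p·P(i+1) + q·P(i−1) with P(0)=0, P(16)=1 gives P(i) = (1 − r^i)/(1 − r^16).
P(4) = (1 − (1/2)^4) / (1 − (1/2)^16) = 4096/4369 ≈ 0.938.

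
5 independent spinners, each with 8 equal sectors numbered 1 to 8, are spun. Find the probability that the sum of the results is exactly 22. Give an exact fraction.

615/8192

There are 8^5 = 32768 equally likely outcomes.
The number of ordered 5-tuples from {1,…,8} summing to 22 is 2460.
P(sum = 22) = 2460/32768 = 615/8192.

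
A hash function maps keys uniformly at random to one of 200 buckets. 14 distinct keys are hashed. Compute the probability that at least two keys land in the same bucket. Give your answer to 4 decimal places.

0.3722

It's easier to compute the probability that all 14 are distinct.
P(all distinct) = 200/200 · 199/200 · ··· · 187/200 ≈ 0.6278.
So the probability of at least one match is 1 − 0.6278 = 0.3722.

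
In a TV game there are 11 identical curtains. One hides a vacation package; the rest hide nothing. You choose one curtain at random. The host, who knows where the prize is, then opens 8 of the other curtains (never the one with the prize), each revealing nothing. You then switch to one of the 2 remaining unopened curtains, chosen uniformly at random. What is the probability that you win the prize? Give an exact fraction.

Your original curtain holds the prize with probability 1/11, so the other 10 collectively hold it with probability 10/11.
The host can always find 8 empty curtains to open, so the reveals don't change that 10/11; it is now spread over the 2 remaining unopened curtains.
P(win by switching) = (10/11) · (1/2) = 5/11.

5/11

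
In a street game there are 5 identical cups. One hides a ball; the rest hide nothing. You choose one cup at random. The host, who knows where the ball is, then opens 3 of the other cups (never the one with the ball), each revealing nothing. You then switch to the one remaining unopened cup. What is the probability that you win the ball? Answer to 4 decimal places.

0.8000

Your original cup holds the ball with probability 1/5, so the other 4 collectively hold it with probability 4/5.
The host can always find 3 empty cups to open, so the reveals don't change that 4/5; it is now spread over the 1 remaining unopened cup.
P(win by switching) = (4/5) · (1/1) = 4/5 ≈ 0.8000.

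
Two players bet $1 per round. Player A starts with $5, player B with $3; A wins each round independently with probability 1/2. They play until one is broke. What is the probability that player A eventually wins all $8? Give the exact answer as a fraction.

5/8

With a fair step, P(i) = ½P(i−1) + ½P(i+1) with P(0)=0, P(8)=1 has the linear solution P(i) = i/8.
P(5) = 5/8.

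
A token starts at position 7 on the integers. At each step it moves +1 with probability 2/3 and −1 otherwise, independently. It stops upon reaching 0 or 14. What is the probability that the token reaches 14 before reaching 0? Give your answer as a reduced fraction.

128/129

Let r = q/p = (1/3)/(2/3) = 1/2. The recurrence P(i) = p·P(i+1) + q·P(i−1) with P(0)=0, P(14)=1 gives P(i) = (1 − r^i)/(1 − r^14).
P(7) = (1 − (1/2)^7) / (1 − (1/2)^14) = 128/129.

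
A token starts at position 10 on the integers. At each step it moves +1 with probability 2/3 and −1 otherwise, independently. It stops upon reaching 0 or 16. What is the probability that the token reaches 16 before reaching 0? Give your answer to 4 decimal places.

Let r = q/p = (1/3)/(2/3) = 1/2. The recurrence P(i) = p·P(i+1) + q·P(i−1) with P(0)=0, P(16)=1 gives P(i) = (1 − r^i)/(1 − r^16).
P(10) = (1 − (1/2)^10) / (1 − (1/2)^16) = 21824/21845 ≈ 0.9990.

0.9990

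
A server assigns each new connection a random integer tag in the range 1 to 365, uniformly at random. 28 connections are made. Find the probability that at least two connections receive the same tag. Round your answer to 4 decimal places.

0.6545

It's easier to compute the probability that all 28 are distinct.
P(all distinct) = 365/365 · 364/365 · ··· · 338/365 ≈ 0.3455.
So the probability of at least one match is 1 − 0.3455 = 0.6545.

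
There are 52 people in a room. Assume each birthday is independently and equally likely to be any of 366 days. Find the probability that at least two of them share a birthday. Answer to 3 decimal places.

It's easier to compute the probability that all 52 are distinct.
P(all distinct) = 366/366 · 365/366 · ··· · 315/366 ≈ 0.022.
So the probability of at least one match is 1 − 0.022 = 0.978.

0.978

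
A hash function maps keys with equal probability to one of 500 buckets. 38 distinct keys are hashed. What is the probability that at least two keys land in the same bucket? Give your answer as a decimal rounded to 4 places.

It's easier to compute the probability that all 38 are distinct.
P(all distinct) = 500/500 · 499/500 · ··· · 463/500 ≈ 0.2363.
So the probability of at least one match is 1 − 0.2363 = 0.7637.

0.7637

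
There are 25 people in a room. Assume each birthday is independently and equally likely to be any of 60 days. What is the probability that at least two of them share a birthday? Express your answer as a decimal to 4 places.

0.9972

It's easier to compute the probability that all 25 are distinct.
P(all distinct) = 60/60 · 59/60 · ··· · 36/60 ≈ 0.0028.
So the probability of at least one match is 1 − 0.0028 = 0.9972.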